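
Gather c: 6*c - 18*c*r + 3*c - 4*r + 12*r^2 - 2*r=c*(9 - 18*r) + 12*r^2 - 6*r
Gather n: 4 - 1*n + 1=5 - n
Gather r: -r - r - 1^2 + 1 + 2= 2 - 2*r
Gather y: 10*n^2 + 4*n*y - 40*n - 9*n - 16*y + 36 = 10*n^2 - 49*n + y*(4*n - 16) + 36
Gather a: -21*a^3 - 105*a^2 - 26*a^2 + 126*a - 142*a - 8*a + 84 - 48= -21*a^3 - 131*a^2 - 24*a + 36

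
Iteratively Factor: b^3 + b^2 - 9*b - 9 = (b - 3)*(b^2 + 4*b + 3) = (b - 3)*(b + 1)*(b + 3)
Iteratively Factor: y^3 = (y)*(y^2) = y^2*(y)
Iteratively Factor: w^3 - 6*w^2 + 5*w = (w)*(w^2 - 6*w + 5) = w*(w - 1)*(w - 5)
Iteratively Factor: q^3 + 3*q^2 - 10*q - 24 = (q + 2)*(q^2 + q - 12) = (q + 2)*(q + 4)*(q - 3)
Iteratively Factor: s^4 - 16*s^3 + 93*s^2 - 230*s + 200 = (s - 5)*(s^3 - 11*s^2 + 38*s - 40) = (s - 5)*(s - 2)*(s^2 - 9*s + 20) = (s - 5)^2*(s - 2)*(s - 4)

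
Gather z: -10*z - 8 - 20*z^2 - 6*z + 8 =-20*z^2 - 16*z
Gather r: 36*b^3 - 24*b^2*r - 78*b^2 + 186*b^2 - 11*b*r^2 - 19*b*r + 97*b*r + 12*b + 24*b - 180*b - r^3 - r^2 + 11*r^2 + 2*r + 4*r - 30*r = 36*b^3 + 108*b^2 - 144*b - r^3 + r^2*(10 - 11*b) + r*(-24*b^2 + 78*b - 24)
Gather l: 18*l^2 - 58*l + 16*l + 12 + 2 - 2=18*l^2 - 42*l + 12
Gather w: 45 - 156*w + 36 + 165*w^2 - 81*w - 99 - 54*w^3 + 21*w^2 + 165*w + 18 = -54*w^3 + 186*w^2 - 72*w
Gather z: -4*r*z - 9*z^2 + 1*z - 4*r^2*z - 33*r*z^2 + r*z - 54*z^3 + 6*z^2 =-54*z^3 + z^2*(-33*r - 3) + z*(-4*r^2 - 3*r + 1)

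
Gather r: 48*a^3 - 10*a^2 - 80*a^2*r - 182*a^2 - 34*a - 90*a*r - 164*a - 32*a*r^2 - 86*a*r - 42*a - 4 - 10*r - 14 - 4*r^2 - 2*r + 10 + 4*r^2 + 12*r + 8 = 48*a^3 - 192*a^2 - 32*a*r^2 - 240*a + r*(-80*a^2 - 176*a)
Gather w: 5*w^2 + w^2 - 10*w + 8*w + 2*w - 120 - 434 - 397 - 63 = 6*w^2 - 1014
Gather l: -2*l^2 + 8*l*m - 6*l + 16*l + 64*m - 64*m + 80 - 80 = -2*l^2 + l*(8*m + 10)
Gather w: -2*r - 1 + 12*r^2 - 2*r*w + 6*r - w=12*r^2 + 4*r + w*(-2*r - 1) - 1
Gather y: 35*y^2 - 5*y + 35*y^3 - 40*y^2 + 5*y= 35*y^3 - 5*y^2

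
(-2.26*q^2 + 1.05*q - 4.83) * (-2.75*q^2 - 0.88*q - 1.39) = 6.215*q^4 - 0.8987*q^3 + 15.4999*q^2 + 2.7909*q + 6.7137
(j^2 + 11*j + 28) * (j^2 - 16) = j^4 + 11*j^3 + 12*j^2 - 176*j - 448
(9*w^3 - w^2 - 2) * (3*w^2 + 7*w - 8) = 27*w^5 + 60*w^4 - 79*w^3 + 2*w^2 - 14*w + 16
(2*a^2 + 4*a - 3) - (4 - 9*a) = 2*a^2 + 13*a - 7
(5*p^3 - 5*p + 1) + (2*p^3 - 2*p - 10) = 7*p^3 - 7*p - 9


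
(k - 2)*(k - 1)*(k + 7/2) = k^3 + k^2/2 - 17*k/2 + 7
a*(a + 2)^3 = a^4 + 6*a^3 + 12*a^2 + 8*a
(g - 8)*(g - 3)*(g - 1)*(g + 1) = g^4 - 11*g^3 + 23*g^2 + 11*g - 24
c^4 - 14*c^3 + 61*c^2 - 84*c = c*(c - 7)*(c - 4)*(c - 3)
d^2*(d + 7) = d^3 + 7*d^2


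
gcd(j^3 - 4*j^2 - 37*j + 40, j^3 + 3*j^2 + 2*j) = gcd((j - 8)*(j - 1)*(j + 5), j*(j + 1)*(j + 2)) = 1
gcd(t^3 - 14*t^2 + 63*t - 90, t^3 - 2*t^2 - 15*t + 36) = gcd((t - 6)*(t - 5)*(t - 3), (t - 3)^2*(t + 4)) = t - 3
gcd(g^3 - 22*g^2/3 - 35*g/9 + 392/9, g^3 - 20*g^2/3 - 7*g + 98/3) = g^2 - 14*g/3 - 49/3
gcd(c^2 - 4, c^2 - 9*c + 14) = c - 2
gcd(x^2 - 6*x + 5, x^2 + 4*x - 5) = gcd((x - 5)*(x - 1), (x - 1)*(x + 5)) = x - 1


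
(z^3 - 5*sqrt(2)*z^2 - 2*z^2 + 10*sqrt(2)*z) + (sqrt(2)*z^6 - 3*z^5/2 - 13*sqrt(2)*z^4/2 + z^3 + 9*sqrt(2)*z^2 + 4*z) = sqrt(2)*z^6 - 3*z^5/2 - 13*sqrt(2)*z^4/2 + 2*z^3 - 2*z^2 + 4*sqrt(2)*z^2 + 4*z + 10*sqrt(2)*z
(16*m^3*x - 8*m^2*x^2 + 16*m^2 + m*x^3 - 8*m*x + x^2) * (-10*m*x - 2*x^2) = -160*m^4*x^2 + 48*m^3*x^3 - 160*m^3*x + 6*m^2*x^4 + 48*m^2*x^2 - 2*m*x^5 + 6*m*x^3 - 2*x^4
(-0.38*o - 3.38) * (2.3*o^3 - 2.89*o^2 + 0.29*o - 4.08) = -0.874*o^4 - 6.6758*o^3 + 9.658*o^2 + 0.5702*o + 13.7904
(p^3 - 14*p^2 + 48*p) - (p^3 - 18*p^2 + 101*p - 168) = 4*p^2 - 53*p + 168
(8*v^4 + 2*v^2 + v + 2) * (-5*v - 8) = -40*v^5 - 64*v^4 - 10*v^3 - 21*v^2 - 18*v - 16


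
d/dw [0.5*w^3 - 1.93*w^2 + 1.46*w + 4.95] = 1.5*w^2 - 3.86*w + 1.46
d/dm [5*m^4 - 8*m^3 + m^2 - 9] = 2*m*(10*m^2 - 12*m + 1)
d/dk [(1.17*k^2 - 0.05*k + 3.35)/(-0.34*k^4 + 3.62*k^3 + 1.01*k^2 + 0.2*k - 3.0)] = (0.7956*k^5 - 4.2864*k^4 + 4.918*k^3 - 36.0965*k^2 - 13.787*k - 0.52)/(0.1156*k^8 - 2.4616*k^7 + 12.4176*k^6 + 7.1764*k^5 + 4.5081*k^4 - 21.316*k^3 - 6.02*k^2 - 1.2*k + 9.0)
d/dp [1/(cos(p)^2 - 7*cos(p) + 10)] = (2*cos(p) - 7)*sin(p)/(cos(p)^2 - 7*cos(p) + 10)^2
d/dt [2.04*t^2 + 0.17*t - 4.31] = 4.08*t + 0.17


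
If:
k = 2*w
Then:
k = 2*w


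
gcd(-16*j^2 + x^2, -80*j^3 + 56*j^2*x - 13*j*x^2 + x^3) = -4*j + x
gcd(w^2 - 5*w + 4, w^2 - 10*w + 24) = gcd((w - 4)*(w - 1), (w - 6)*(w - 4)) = w - 4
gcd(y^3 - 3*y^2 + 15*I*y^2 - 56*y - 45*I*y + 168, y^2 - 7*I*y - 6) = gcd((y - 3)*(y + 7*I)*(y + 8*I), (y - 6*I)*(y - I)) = 1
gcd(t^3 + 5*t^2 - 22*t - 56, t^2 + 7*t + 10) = t + 2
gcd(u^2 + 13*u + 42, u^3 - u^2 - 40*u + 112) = u + 7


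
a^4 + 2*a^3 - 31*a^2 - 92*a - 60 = (a - 6)*(a + 1)*(a + 2)*(a + 5)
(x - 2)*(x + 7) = x^2 + 5*x - 14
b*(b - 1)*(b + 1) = b^3 - b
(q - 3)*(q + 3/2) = q^2 - 3*q/2 - 9/2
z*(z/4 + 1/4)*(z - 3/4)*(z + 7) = z^4/4 + 29*z^3/16 + z^2/4 - 21*z/16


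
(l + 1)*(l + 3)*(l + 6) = l^3 + 10*l^2 + 27*l + 18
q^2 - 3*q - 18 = (q - 6)*(q + 3)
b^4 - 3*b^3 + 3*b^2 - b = b*(b - 1)^3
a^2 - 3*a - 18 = (a - 6)*(a + 3)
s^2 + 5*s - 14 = (s - 2)*(s + 7)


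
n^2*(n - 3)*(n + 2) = n^4 - n^3 - 6*n^2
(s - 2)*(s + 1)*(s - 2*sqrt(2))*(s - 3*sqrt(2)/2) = s^4 - 7*sqrt(2)*s^3/2 - s^3 + 4*s^2 + 7*sqrt(2)*s^2/2 - 6*s + 7*sqrt(2)*s - 12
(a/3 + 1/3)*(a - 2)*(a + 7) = a^3/3 + 2*a^2 - 3*a - 14/3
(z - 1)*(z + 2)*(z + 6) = z^3 + 7*z^2 + 4*z - 12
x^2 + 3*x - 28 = (x - 4)*(x + 7)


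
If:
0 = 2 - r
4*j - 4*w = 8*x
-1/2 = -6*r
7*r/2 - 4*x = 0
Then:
No Solution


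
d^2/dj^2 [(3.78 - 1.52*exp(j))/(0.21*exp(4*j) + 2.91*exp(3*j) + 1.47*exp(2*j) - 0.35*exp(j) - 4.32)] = (-0.603288*exp(8*j) - 7.550424*exp(7*j) + 0.704538000000014*exp(6*j) + 281.575602*exp(5*j) + 138.33078*exp(4*j) - 169.348548*exp(3*j) + 363.922146*exp(2*j) + 98.779338*exp(j) - 34.082208)*exp(j)/(0.009261*exp(12*j) + 0.384993*exp(11*j) + 5.529384*exp(10*j) + 29.985768*exp(9*j) + 36.850842*exp(8*j) - 6.51483*exp(7*j) - 123.477552*exp(6*j) - 110.172384*exp(5*j) + 10.691793*exp(4*j) + 176.215717*exp(3*j) + 80.713584*exp(2*j) - 19.59552*exp(j) - 80.621568)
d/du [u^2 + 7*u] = 2*u + 7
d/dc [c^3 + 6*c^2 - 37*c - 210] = 3*c^2 + 12*c - 37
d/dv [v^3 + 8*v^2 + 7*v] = 3*v^2 + 16*v + 7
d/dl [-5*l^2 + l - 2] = 1 - 10*l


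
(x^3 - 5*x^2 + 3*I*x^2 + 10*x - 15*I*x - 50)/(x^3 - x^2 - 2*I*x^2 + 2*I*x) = (x^2 + 5*x*(-1 + I) - 25*I)/(x*(x - 1))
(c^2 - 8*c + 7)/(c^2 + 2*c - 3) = (c - 7)/(c + 3)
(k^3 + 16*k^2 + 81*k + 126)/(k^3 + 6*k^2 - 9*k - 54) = (k + 7)/(k - 3)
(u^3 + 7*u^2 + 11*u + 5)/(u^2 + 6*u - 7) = (u^3 + 7*u^2 + 11*u + 5)/(u^2 + 6*u - 7)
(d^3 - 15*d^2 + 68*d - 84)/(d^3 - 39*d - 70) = (d^2 - 8*d + 12)/(d^2 + 7*d + 10)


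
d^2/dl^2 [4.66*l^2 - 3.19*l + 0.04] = 9.32000000000000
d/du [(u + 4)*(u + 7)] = 2*u + 11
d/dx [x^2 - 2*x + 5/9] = 2*x - 2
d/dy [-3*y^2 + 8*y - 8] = 8 - 6*y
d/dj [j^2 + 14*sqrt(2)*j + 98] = 2*j + 14*sqrt(2)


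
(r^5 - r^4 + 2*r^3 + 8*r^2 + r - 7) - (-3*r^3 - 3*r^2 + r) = r^5 - r^4 + 5*r^3 + 11*r^2 - 7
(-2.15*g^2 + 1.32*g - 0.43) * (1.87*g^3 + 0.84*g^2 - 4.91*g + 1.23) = -4.0205*g^5 + 0.662400000000001*g^4 + 10.8612*g^3 - 9.4869*g^2 + 3.7349*g - 0.5289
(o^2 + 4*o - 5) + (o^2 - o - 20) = 2*o^2 + 3*o - 25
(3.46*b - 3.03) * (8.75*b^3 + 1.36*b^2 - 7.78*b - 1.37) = 30.275*b^4 - 21.8069*b^3 - 31.0396*b^2 + 18.8332*b + 4.1511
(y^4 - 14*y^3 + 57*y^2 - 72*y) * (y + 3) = y^5 - 11*y^4 + 15*y^3 + 99*y^2 - 216*y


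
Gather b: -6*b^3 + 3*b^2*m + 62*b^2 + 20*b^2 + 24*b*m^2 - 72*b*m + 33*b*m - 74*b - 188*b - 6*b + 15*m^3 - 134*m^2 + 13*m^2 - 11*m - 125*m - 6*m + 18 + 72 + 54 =-6*b^3 + b^2*(3*m + 82) + b*(24*m^2 - 39*m - 268) + 15*m^3 - 121*m^2 - 142*m + 144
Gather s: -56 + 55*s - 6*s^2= -6*s^2 + 55*s - 56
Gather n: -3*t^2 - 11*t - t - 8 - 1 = -3*t^2 - 12*t - 9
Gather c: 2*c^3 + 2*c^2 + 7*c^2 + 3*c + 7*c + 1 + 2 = 2*c^3 + 9*c^2 + 10*c + 3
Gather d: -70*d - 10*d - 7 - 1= -80*d - 8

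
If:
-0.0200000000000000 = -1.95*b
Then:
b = 0.01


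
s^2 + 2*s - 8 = (s - 2)*(s + 4)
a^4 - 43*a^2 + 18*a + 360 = (a - 5)*(a - 4)*(a + 3)*(a + 6)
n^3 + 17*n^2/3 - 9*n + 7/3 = (n - 1)*(n - 1/3)*(n + 7)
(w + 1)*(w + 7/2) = w^2 + 9*w/2 + 7/2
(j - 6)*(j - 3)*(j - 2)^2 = j^4 - 13*j^3 + 58*j^2 - 108*j + 72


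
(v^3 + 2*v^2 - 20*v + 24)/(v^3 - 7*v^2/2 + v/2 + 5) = 2*(v^2 + 4*v - 12)/(2*v^2 - 3*v - 5)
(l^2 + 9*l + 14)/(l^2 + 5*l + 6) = (l + 7)/(l + 3)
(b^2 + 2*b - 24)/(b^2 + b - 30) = (b - 4)/(b - 5)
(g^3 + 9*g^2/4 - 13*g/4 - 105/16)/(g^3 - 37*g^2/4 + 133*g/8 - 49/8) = (4*g^2 + 16*g + 15)/(2*(2*g^2 - 15*g + 7))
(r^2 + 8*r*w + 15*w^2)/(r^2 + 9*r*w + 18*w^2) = (r + 5*w)/(r + 6*w)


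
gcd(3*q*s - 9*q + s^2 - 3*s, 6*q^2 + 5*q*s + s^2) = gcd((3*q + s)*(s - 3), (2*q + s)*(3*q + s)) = 3*q + s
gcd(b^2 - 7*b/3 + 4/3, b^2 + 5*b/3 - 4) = b - 4/3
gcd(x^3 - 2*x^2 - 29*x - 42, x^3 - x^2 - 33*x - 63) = x^2 - 4*x - 21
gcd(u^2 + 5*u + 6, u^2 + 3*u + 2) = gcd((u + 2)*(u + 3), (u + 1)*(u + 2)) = u + 2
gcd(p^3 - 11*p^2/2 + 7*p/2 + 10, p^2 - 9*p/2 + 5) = p - 5/2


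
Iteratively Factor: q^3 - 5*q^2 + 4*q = (q - 1)*(q^2 - 4*q) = (q - 4)*(q - 1)*(q)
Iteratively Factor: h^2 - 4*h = (h - 4)*(h)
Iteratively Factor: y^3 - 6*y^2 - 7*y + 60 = (y - 5)*(y^2 - y - 12) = (y - 5)*(y - 4)*(y + 3)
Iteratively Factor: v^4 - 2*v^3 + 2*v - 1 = (v - 1)*(v^3 - v^2 - v + 1) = (v - 1)^2*(v^2 - 1) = (v - 1)^3*(v + 1)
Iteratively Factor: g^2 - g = (g - 1)*(g)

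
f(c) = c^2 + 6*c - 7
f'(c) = 2*c + 6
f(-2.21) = -15.38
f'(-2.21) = 1.58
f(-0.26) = -8.49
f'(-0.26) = 5.48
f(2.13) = 10.32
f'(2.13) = 10.26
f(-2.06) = -15.12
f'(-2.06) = 1.88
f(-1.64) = -14.15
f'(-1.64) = 2.72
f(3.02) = 20.24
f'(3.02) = 12.04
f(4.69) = 43.14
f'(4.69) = 15.38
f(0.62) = -2.90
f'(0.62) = 7.24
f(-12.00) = 65.00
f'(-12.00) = -18.00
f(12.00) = 209.00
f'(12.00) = 30.00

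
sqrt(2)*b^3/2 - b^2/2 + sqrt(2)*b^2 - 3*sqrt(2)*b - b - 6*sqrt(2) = (b - 2*sqrt(2))*(b + 3*sqrt(2)/2)*(sqrt(2)*b/2 + sqrt(2))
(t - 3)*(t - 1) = t^2 - 4*t + 3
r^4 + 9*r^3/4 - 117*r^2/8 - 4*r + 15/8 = (r - 3)*(r - 1/4)*(r + 1/2)*(r + 5)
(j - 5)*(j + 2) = j^2 - 3*j - 10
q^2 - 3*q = q*(q - 3)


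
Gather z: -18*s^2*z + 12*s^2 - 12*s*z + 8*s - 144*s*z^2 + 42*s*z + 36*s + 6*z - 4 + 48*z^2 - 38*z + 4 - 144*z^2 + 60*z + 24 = 12*s^2 + 44*s + z^2*(-144*s - 96) + z*(-18*s^2 + 30*s + 28) + 24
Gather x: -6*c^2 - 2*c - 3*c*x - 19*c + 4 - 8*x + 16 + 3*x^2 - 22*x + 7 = -6*c^2 - 21*c + 3*x^2 + x*(-3*c - 30) + 27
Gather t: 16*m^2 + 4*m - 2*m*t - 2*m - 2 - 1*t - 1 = 16*m^2 + 2*m + t*(-2*m - 1) - 3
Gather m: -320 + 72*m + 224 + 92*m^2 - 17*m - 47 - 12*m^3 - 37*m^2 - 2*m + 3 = -12*m^3 + 55*m^2 + 53*m - 140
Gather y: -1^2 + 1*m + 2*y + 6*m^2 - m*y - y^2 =6*m^2 + m - y^2 + y*(2 - m) - 1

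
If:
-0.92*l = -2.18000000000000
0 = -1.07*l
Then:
No Solution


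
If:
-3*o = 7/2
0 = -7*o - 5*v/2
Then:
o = -7/6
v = 49/15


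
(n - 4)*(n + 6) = n^2 + 2*n - 24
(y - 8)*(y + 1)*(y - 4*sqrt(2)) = y^3 - 7*y^2 - 4*sqrt(2)*y^2 - 8*y + 28*sqrt(2)*y + 32*sqrt(2)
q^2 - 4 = (q - 2)*(q + 2)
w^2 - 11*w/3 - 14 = (w - 6)*(w + 7/3)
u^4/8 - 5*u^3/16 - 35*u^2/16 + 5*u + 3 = (u/4 + 1)*(u/2 + 1/4)*(u - 4)*(u - 3)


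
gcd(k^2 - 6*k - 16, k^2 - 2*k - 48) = k - 8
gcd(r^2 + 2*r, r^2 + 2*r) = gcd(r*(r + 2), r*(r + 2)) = r^2 + 2*r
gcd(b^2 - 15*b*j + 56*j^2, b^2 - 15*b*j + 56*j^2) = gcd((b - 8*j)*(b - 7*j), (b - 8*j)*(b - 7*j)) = b^2 - 15*b*j + 56*j^2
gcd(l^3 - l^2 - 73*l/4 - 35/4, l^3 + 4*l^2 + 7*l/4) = l^2 + 4*l + 7/4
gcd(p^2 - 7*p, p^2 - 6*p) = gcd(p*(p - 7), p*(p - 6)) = p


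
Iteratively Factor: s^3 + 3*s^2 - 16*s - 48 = (s + 4)*(s^2 - s - 12) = (s + 3)*(s + 4)*(s - 4)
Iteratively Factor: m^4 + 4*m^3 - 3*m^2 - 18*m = (m + 3)*(m^3 + m^2 - 6*m) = m*(m + 3)*(m^2 + m - 6) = m*(m + 3)^2*(m - 2)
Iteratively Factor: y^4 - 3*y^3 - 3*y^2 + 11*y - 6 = (y - 3)*(y^3 - 3*y + 2) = (y - 3)*(y - 1)*(y^2 + y - 2) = (y - 3)*(y - 1)*(y + 2)*(y - 1)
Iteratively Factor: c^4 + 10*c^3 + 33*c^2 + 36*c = (c + 3)*(c^3 + 7*c^2 + 12*c) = c*(c + 3)*(c^2 + 7*c + 12) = c*(c + 3)*(c + 4)*(c + 3)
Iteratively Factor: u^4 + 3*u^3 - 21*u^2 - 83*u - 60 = (u + 1)*(u^3 + 2*u^2 - 23*u - 60) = (u - 5)*(u + 1)*(u^2 + 7*u + 12) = (u - 5)*(u + 1)*(u + 4)*(u + 3)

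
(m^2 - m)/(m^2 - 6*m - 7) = m*(1 - m)/(-m^2 + 6*m + 7)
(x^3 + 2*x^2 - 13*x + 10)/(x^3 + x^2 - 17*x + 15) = (x - 2)/(x - 3)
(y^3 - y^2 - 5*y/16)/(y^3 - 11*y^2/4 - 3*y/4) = (y - 5/4)/(y - 3)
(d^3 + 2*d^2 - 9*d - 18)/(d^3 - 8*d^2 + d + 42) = (d + 3)/(d - 7)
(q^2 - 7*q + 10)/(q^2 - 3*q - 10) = (q - 2)/(q + 2)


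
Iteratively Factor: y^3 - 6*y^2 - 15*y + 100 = (y - 5)*(y^2 - y - 20) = (y - 5)*(y + 4)*(y - 5)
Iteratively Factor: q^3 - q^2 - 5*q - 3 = (q + 1)*(q^2 - 2*q - 3) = (q + 1)^2*(q - 3)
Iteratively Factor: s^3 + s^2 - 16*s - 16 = (s + 1)*(s^2 - 16) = (s + 1)*(s + 4)*(s - 4)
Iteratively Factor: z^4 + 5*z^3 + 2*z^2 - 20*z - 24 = (z + 2)*(z^3 + 3*z^2 - 4*z - 12) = (z + 2)^2*(z^2 + z - 6) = (z - 2)*(z + 2)^2*(z + 3)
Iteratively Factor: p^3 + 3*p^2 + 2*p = (p + 1)*(p^2 + 2*p) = p*(p + 1)*(p + 2)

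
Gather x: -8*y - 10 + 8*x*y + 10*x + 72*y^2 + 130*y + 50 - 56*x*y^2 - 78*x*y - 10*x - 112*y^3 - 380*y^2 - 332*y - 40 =x*(-56*y^2 - 70*y) - 112*y^3 - 308*y^2 - 210*y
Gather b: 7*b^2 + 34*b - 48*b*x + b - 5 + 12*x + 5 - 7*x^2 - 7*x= 7*b^2 + b*(35 - 48*x) - 7*x^2 + 5*x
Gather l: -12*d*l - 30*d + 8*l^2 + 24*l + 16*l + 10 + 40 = -30*d + 8*l^2 + l*(40 - 12*d) + 50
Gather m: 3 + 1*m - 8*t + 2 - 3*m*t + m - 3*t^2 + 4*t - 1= m*(2 - 3*t) - 3*t^2 - 4*t + 4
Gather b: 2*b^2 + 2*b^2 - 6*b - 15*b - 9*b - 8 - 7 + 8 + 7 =4*b^2 - 30*b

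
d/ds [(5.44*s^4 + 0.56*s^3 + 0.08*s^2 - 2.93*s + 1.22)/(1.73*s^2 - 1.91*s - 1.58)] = (18.8224*s^5 - 30.2024*s^4 - 36.52*s^3 + 2.2617*s^2 - 4.474*s + 6.9596)/(2.9929*s^4 - 6.6086*s^3 - 1.8187*s^2 + 6.0356*s + 2.4964)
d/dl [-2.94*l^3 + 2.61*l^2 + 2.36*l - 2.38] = -8.82*l^2 + 5.22*l + 2.36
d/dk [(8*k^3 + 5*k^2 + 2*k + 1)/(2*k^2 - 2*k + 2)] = (8*k^4 - 16*k^3 + 17*k^2 + 8*k + 3)/(2*(k^4 - 2*k^3 + 3*k^2 - 2*k + 1))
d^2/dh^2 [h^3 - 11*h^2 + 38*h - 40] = 6*h - 22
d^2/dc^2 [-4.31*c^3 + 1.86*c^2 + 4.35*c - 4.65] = 3.72 - 25.86*c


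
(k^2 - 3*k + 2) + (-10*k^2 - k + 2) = -9*k^2 - 4*k + 4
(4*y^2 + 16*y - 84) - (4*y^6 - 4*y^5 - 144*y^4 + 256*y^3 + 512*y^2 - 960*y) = -4*y^6 + 4*y^5 + 144*y^4 - 256*y^3 - 508*y^2 + 976*y - 84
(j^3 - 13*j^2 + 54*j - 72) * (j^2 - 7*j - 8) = j^5 - 20*j^4 + 137*j^3 - 346*j^2 + 72*j + 576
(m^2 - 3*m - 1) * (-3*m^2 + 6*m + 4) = -3*m^4 + 15*m^3 - 11*m^2 - 18*m - 4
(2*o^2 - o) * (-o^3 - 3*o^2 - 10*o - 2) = -2*o^5 - 5*o^4 - 17*o^3 + 6*o^2 + 2*o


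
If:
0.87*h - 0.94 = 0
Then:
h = 1.08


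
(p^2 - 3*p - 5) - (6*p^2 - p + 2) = -5*p^2 - 2*p - 7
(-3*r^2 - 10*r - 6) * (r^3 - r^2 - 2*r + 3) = -3*r^5 - 7*r^4 + 10*r^3 + 17*r^2 - 18*r - 18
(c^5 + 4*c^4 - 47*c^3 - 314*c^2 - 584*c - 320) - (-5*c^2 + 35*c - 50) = c^5 + 4*c^4 - 47*c^3 - 309*c^2 - 619*c - 270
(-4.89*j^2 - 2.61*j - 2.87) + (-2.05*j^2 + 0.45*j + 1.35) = -6.94*j^2 - 2.16*j - 1.52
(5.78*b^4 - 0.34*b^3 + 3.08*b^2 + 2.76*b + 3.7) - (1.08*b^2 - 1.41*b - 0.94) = 5.78*b^4 - 0.34*b^3 + 2.0*b^2 + 4.17*b + 4.64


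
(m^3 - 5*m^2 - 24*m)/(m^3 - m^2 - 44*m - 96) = m/(m + 4)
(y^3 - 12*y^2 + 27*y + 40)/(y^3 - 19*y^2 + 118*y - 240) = (y + 1)/(y - 6)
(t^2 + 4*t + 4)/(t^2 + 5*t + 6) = (t + 2)/(t + 3)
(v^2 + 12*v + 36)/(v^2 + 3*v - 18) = (v + 6)/(v - 3)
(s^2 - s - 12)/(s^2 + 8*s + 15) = (s - 4)/(s + 5)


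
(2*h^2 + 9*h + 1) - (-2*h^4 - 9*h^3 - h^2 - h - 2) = 2*h^4 + 9*h^3 + 3*h^2 + 10*h + 3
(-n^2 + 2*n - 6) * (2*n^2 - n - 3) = -2*n^4 + 5*n^3 - 11*n^2 + 18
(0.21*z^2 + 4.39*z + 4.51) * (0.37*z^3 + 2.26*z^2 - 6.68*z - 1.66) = 0.0777*z^5 + 2.0989*z^4 + 10.1873*z^3 - 19.4812*z^2 - 37.4142*z - 7.4866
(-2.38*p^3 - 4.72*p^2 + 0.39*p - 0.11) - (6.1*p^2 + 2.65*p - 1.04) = -2.38*p^3 - 10.82*p^2 - 2.26*p + 0.93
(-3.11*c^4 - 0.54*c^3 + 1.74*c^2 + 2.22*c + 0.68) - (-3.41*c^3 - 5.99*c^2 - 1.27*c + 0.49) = -3.11*c^4 + 2.87*c^3 + 7.73*c^2 + 3.49*c + 0.19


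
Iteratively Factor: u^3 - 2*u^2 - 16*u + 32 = (u - 4)*(u^2 + 2*u - 8) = (u - 4)*(u - 2)*(u + 4)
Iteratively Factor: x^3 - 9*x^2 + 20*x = (x - 5)*(x^2 - 4*x) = x*(x - 5)*(x - 4)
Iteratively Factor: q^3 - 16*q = (q - 4)*(q^2 + 4*q) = q*(q - 4)*(q + 4)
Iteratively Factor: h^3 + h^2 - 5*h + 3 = (h - 1)*(h^2 + 2*h - 3) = (h - 1)*(h + 3)*(h - 1)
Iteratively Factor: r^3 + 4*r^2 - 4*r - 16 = (r + 4)*(r^2 - 4) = (r - 2)*(r + 4)*(r + 2)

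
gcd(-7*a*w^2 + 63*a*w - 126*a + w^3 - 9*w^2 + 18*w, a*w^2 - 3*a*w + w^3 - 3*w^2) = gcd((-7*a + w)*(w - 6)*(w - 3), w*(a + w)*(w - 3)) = w - 3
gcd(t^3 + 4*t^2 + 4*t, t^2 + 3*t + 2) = t + 2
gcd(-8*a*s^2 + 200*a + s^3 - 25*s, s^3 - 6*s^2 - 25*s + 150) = s^2 - 25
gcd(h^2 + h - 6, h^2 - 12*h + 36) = 1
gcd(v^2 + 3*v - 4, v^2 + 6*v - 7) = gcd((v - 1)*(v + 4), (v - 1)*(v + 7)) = v - 1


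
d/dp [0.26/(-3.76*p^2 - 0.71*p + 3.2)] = (1.9552*p + 0.1846)/(3.76*p^2 + 0.71*p - 3.2)^2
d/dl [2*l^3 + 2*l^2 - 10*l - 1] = 6*l^2 + 4*l - 10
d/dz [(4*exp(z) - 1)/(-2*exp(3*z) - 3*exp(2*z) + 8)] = (6*(exp(z) + 1)*(4*exp(z) - 1)*exp(z) - 8*exp(3*z) - 12*exp(2*z) + 32)*exp(z)/(2*exp(3*z) + 3*exp(2*z) - 8)^2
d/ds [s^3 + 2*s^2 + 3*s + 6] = 3*s^2 + 4*s + 3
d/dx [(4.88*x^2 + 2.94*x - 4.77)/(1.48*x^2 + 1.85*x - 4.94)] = (4.6768*x^2 - 34.0952*x - 5.6991)/(2.1904*x^4 + 5.476*x^3 - 11.1999*x^2 - 18.278*x + 24.4036)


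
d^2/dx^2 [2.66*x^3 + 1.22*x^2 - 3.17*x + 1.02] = 15.96*x + 2.44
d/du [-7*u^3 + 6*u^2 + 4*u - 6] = -21*u^2 + 12*u + 4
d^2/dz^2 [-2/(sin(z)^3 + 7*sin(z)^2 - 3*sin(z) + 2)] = 2*(-9*sin(z)^6 + 77*sin(z)^5 + 232*sin(z)^4 - 193*sin(z)^3 - 377*sin(z)^2 + 144*sin(z) - 18*cos(z)^6 + 28)/(sin(z)^3 + 7*sin(z)^2 - 3*sin(z) + 2)^3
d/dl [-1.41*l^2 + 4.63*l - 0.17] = 4.63 - 2.82*l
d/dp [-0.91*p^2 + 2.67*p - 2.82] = 2.67 - 1.82*p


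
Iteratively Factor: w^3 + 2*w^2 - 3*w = (w)*(w^2 + 2*w - 3) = w*(w - 1)*(w + 3)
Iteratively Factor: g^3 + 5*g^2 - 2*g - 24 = (g - 2)*(g^2 + 7*g + 12) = (g - 2)*(g + 4)*(g + 3)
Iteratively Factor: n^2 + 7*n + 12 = (n + 3)*(n + 4)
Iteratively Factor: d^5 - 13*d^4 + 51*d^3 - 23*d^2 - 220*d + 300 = (d + 2)*(d^4 - 15*d^3 + 81*d^2 - 185*d + 150) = (d - 5)*(d + 2)*(d^3 - 10*d^2 + 31*d - 30) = (d - 5)^2*(d + 2)*(d^2 - 5*d + 6) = (d - 5)^2*(d - 2)*(d + 2)*(d - 3)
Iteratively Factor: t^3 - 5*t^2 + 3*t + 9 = (t + 1)*(t^2 - 6*t + 9) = (t - 3)*(t + 1)*(t - 3)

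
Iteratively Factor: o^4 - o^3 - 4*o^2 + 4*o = (o)*(o^3 - o^2 - 4*o + 4) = o*(o - 2)*(o^2 + o - 2) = o*(o - 2)*(o + 2)*(o - 1)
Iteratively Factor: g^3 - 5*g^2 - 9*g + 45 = (g - 3)*(g^2 - 2*g - 15) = (g - 3)*(g + 3)*(g - 5)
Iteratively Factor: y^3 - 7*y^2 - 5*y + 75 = (y - 5)*(y^2 - 2*y - 15) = (y - 5)*(y + 3)*(y - 5)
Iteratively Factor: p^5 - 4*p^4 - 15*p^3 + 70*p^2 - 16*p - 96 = (p - 4)*(p^4 - 15*p^2 + 10*p + 24) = (p - 4)*(p - 3)*(p^3 + 3*p^2 - 6*p - 8) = (p - 4)*(p - 3)*(p + 1)*(p^2 + 2*p - 8) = (p - 4)*(p - 3)*(p - 2)*(p + 1)*(p + 4)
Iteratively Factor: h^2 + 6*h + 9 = (h + 3)*(h + 3)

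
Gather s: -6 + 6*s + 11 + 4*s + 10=10*s + 15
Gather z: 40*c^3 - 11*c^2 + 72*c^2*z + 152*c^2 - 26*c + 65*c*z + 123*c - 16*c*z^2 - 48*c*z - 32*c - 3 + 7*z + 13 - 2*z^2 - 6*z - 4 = 40*c^3 + 141*c^2 + 65*c + z^2*(-16*c - 2) + z*(72*c^2 + 17*c + 1) + 6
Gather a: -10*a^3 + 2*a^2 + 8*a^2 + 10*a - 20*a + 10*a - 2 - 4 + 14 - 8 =-10*a^3 + 10*a^2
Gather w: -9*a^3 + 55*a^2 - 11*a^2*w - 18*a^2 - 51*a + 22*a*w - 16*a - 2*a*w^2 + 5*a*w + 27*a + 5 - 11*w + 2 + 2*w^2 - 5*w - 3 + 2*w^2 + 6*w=-9*a^3 + 37*a^2 - 40*a + w^2*(4 - 2*a) + w*(-11*a^2 + 27*a - 10) + 4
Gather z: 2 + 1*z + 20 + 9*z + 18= 10*z + 40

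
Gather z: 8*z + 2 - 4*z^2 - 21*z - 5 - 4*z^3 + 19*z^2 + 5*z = -4*z^3 + 15*z^2 - 8*z - 3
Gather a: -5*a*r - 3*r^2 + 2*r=-5*a*r - 3*r^2 + 2*r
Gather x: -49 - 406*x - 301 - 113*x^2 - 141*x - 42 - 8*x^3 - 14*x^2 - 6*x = -8*x^3 - 127*x^2 - 553*x - 392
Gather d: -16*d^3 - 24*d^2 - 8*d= -16*d^3 - 24*d^2 - 8*d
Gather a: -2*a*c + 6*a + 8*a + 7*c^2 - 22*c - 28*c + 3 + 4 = a*(14 - 2*c) + 7*c^2 - 50*c + 7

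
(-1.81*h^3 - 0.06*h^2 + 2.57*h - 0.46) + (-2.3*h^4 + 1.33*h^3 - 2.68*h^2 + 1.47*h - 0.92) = -2.3*h^4 - 0.48*h^3 - 2.74*h^2 + 4.04*h - 1.38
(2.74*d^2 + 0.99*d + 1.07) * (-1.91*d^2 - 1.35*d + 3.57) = -5.2334*d^4 - 5.5899*d^3 + 6.4016*d^2 + 2.0898*d + 3.8199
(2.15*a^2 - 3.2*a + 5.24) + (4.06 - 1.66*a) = 2.15*a^2 - 4.86*a + 9.3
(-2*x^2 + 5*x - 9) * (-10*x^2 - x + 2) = 20*x^4 - 48*x^3 + 81*x^2 + 19*x - 18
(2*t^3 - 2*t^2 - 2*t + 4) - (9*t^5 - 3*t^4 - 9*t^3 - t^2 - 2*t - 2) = -9*t^5 + 3*t^4 + 11*t^3 - t^2 + 6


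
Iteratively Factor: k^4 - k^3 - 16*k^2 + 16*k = (k - 4)*(k^3 + 3*k^2 - 4*k) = (k - 4)*(k + 4)*(k^2 - k) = (k - 4)*(k - 1)*(k + 4)*(k)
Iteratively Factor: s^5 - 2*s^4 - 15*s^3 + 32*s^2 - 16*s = (s - 1)*(s^4 - s^3 - 16*s^2 + 16*s) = (s - 1)^2*(s^3 - 16*s) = (s - 1)^2*(s + 4)*(s^2 - 4*s) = s*(s - 1)^2*(s + 4)*(s - 4)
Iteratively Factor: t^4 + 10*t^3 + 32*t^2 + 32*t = (t + 4)*(t^3 + 6*t^2 + 8*t) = t*(t + 4)*(t^2 + 6*t + 8) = t*(t + 4)^2*(t + 2)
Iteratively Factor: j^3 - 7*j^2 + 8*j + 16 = (j + 1)*(j^2 - 8*j + 16) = (j - 4)*(j + 1)*(j - 4)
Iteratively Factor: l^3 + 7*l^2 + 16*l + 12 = (l + 2)*(l^2 + 5*l + 6) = (l + 2)*(l + 3)*(l + 2)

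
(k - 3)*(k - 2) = k^2 - 5*k + 6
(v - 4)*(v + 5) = v^2 + v - 20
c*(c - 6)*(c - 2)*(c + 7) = c^4 - c^3 - 44*c^2 + 84*c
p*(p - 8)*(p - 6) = p^3 - 14*p^2 + 48*p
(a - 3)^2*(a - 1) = a^3 - 7*a^2 + 15*a - 9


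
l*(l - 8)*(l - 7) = l^3 - 15*l^2 + 56*l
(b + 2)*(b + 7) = b^2 + 9*b + 14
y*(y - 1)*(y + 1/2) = y^3 - y^2/2 - y/2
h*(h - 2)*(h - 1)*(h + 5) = h^4 + 2*h^3 - 13*h^2 + 10*h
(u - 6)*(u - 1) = u^2 - 7*u + 6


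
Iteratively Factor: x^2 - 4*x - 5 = (x - 5)*(x + 1)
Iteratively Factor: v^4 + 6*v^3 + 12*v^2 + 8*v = (v + 2)*(v^3 + 4*v^2 + 4*v) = (v + 2)^2*(v^2 + 2*v) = v*(v + 2)^2*(v + 2)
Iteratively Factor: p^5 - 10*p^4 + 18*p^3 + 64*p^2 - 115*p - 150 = (p - 5)*(p^4 - 5*p^3 - 7*p^2 + 29*p + 30) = (p - 5)*(p + 2)*(p^3 - 7*p^2 + 7*p + 15) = (p - 5)*(p - 3)*(p + 2)*(p^2 - 4*p - 5) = (p - 5)^2*(p - 3)*(p + 2)*(p + 1)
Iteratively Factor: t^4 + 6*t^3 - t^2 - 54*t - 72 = (t + 2)*(t^3 + 4*t^2 - 9*t - 36) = (t + 2)*(t + 3)*(t^2 + t - 12) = (t + 2)*(t + 3)*(t + 4)*(t - 3)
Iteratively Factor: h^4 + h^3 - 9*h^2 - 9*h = (h - 3)*(h^3 + 4*h^2 + 3*h) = (h - 3)*(h + 1)*(h^2 + 3*h) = h*(h - 3)*(h + 1)*(h + 3)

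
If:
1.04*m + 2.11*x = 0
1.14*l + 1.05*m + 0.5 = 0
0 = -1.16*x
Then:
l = -0.44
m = 0.00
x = 0.00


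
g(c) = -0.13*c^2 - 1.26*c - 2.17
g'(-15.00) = 2.64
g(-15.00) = -12.52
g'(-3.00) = -0.48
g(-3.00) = 0.44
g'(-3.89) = -0.25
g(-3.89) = 0.76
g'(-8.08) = 0.84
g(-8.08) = -0.48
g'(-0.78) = -1.06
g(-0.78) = -1.27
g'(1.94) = -1.76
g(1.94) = -5.10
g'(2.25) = -1.84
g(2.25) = -5.66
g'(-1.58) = -0.85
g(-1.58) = -0.50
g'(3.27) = -2.11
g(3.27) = -7.68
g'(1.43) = -1.63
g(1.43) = -4.24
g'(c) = -0.26*c - 1.26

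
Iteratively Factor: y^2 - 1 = (y - 1)*(y + 1)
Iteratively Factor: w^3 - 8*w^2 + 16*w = (w - 4)*(w^2 - 4*w) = (w - 4)^2*(w)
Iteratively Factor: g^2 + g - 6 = (g + 3)*(g - 2)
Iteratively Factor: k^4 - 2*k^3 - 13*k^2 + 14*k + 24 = (k + 1)*(k^3 - 3*k^2 - 10*k + 24) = (k + 1)*(k + 3)*(k^2 - 6*k + 8) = (k - 4)*(k + 1)*(k + 3)*(k - 2)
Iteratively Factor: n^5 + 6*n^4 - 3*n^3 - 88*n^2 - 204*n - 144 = (n + 3)*(n^4 + 3*n^3 - 12*n^2 - 52*n - 48) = (n + 3)^2*(n^3 - 12*n - 16) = (n + 2)*(n + 3)^2*(n^2 - 2*n - 8) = (n - 4)*(n + 2)*(n + 3)^2*(n + 2)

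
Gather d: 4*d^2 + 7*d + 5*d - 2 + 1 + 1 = 4*d^2 + 12*d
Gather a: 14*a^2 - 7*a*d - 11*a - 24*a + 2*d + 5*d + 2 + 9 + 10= 14*a^2 + a*(-7*d - 35) + 7*d + 21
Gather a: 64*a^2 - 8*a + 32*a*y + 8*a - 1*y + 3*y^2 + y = 64*a^2 + 32*a*y + 3*y^2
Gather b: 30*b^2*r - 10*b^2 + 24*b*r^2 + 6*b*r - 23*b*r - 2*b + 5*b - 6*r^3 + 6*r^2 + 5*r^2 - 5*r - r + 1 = b^2*(30*r - 10) + b*(24*r^2 - 17*r + 3) - 6*r^3 + 11*r^2 - 6*r + 1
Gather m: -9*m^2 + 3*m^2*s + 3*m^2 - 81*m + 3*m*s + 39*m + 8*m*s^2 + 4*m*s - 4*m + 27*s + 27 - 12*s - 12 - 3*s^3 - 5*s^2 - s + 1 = m^2*(3*s - 6) + m*(8*s^2 + 7*s - 46) - 3*s^3 - 5*s^2 + 14*s + 16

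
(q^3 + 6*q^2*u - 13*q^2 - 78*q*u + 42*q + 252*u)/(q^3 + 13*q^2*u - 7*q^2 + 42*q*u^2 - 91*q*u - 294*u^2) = (q - 6)/(q + 7*u)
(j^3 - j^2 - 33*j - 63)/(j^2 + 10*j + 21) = (j^2 - 4*j - 21)/(j + 7)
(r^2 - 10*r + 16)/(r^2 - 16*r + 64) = (r - 2)/(r - 8)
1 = 1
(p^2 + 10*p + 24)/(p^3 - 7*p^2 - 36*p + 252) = (p + 4)/(p^2 - 13*p + 42)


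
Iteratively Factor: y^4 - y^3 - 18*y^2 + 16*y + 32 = (y + 1)*(y^3 - 2*y^2 - 16*y + 32) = (y - 2)*(y + 1)*(y^2 - 16) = (y - 4)*(y - 2)*(y + 1)*(y + 4)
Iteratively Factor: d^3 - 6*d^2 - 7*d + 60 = (d + 3)*(d^2 - 9*d + 20) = (d - 4)*(d + 3)*(d - 5)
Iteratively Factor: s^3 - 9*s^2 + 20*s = (s - 4)*(s^2 - 5*s) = s*(s - 4)*(s - 5)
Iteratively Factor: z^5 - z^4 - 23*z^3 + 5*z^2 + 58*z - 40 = (z - 1)*(z^4 - 23*z^2 - 18*z + 40) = (z - 1)*(z + 4)*(z^3 - 4*z^2 - 7*z + 10) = (z - 1)^2*(z + 4)*(z^2 - 3*z - 10) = (z - 5)*(z - 1)^2*(z + 4)*(z + 2)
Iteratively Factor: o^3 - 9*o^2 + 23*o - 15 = (o - 3)*(o^2 - 6*o + 5) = (o - 3)*(o - 1)*(o - 5)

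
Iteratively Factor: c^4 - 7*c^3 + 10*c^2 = (c)*(c^3 - 7*c^2 + 10*c) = c*(c - 2)*(c^2 - 5*c) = c*(c - 5)*(c - 2)*(c)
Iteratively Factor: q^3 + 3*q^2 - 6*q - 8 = (q + 1)*(q^2 + 2*q - 8) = (q - 2)*(q + 1)*(q + 4)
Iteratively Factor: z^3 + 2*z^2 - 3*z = (z - 1)*(z^2 + 3*z) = z*(z - 1)*(z + 3)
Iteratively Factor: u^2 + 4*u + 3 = (u + 3)*(u + 1)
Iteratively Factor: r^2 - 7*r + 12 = (r - 3)*(r - 4)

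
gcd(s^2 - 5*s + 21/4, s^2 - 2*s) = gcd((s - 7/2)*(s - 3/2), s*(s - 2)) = 1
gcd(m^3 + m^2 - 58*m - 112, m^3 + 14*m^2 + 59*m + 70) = m^2 + 9*m + 14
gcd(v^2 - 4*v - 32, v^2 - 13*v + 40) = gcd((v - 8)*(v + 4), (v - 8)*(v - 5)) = v - 8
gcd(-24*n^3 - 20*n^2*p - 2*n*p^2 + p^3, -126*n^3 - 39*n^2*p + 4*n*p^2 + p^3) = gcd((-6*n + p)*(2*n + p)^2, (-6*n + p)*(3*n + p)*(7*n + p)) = -6*n + p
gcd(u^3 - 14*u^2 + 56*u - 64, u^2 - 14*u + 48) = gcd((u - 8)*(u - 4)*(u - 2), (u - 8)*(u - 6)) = u - 8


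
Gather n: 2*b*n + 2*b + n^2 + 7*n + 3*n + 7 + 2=2*b + n^2 + n*(2*b + 10) + 9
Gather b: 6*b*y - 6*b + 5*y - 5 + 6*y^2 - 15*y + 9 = b*(6*y - 6) + 6*y^2 - 10*y + 4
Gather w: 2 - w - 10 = -w - 8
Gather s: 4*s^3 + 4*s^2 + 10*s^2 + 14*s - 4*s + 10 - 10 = 4*s^3 + 14*s^2 + 10*s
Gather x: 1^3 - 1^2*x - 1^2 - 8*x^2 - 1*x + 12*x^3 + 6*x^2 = 12*x^3 - 2*x^2 - 2*x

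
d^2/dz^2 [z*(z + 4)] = 2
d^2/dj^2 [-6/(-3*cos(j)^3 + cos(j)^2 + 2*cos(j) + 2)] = 6*((cos(j) - 8*cos(2*j) + 27*cos(3*j))*(-3*cos(j)^3 + cos(j)^2 + 2*cos(j) + 2)/4 - 2*(-9*cos(j)^2 + 2*cos(j) + 2)^2*sin(j)^2)/(-3*cos(j)^3 + cos(j)^2 + 2*cos(j) + 2)^3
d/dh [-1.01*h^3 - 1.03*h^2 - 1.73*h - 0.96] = -3.03*h^2 - 2.06*h - 1.73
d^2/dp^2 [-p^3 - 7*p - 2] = -6*p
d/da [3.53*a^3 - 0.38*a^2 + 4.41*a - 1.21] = 10.59*a^2 - 0.76*a + 4.41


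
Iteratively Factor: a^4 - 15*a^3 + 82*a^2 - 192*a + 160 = (a - 4)*(a^3 - 11*a^2 + 38*a - 40) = (a - 4)*(a - 2)*(a^2 - 9*a + 20) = (a - 4)^2*(a - 2)*(a - 5)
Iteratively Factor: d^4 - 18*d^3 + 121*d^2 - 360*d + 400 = (d - 5)*(d^3 - 13*d^2 + 56*d - 80) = (d - 5)^2*(d^2 - 8*d + 16) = (d - 5)^2*(d - 4)*(d - 4)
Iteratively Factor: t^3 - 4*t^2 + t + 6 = (t - 3)*(t^2 - t - 2) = (t - 3)*(t + 1)*(t - 2)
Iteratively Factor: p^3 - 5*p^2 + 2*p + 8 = (p - 2)*(p^2 - 3*p - 4) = (p - 4)*(p - 2)*(p + 1)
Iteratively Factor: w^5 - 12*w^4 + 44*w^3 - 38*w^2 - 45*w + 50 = (w + 1)*(w^4 - 13*w^3 + 57*w^2 - 95*w + 50) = (w - 2)*(w + 1)*(w^3 - 11*w^2 + 35*w - 25) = (w - 2)*(w - 1)*(w + 1)*(w^2 - 10*w + 25) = (w - 5)*(w - 2)*(w - 1)*(w + 1)*(w - 5)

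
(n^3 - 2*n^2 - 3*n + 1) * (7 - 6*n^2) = -6*n^5 + 12*n^4 + 25*n^3 - 20*n^2 - 21*n + 7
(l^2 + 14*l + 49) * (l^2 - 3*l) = l^4 + 11*l^3 + 7*l^2 - 147*l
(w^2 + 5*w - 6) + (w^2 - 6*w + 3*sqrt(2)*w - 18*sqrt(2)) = 2*w^2 - w + 3*sqrt(2)*w - 18*sqrt(2) - 6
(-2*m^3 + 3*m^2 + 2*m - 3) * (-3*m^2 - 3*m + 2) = 6*m^5 - 3*m^4 - 19*m^3 + 9*m^2 + 13*m - 6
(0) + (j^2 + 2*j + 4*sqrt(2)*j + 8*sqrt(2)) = j^2 + 2*j + 4*sqrt(2)*j + 8*sqrt(2)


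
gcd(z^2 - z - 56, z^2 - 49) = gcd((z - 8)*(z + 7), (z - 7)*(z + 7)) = z + 7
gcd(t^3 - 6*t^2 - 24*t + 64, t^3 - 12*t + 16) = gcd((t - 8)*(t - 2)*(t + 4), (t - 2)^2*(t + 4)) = t^2 + 2*t - 8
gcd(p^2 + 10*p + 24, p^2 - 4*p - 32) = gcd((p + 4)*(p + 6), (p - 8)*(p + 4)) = p + 4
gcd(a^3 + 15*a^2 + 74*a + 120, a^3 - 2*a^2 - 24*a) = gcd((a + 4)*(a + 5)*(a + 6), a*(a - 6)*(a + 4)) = a + 4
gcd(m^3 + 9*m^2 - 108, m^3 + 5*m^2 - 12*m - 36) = m^2 + 3*m - 18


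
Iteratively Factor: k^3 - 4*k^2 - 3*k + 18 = (k - 3)*(k^2 - k - 6) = (k - 3)*(k + 2)*(k - 3)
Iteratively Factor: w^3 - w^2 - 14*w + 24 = (w + 4)*(w^2 - 5*w + 6) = (w - 2)*(w + 4)*(w - 3)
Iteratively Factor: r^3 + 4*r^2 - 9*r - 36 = (r - 3)*(r^2 + 7*r + 12) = (r - 3)*(r + 3)*(r + 4)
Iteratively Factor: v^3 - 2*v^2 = (v)*(v^2 - 2*v) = v*(v - 2)*(v)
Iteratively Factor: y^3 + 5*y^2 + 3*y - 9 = (y - 1)*(y^2 + 6*y + 9) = (y - 1)*(y + 3)*(y + 3)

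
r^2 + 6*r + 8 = (r + 2)*(r + 4)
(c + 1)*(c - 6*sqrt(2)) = c^2 - 6*sqrt(2)*c + c - 6*sqrt(2)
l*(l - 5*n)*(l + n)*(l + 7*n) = l^4 + 3*l^3*n - 33*l^2*n^2 - 35*l*n^3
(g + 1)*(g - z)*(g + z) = g^3 + g^2 - g*z^2 - z^2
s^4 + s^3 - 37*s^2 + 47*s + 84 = (s - 4)*(s - 3)*(s + 1)*(s + 7)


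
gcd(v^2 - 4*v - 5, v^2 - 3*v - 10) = v - 5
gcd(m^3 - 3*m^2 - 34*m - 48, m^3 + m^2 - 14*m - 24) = m^2 + 5*m + 6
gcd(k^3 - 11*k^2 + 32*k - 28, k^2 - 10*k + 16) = k - 2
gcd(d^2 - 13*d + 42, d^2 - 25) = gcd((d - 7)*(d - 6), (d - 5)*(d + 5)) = 1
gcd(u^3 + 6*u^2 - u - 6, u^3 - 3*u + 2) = u - 1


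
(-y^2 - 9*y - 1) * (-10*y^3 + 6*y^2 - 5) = 10*y^5 + 84*y^4 - 44*y^3 - y^2 + 45*y + 5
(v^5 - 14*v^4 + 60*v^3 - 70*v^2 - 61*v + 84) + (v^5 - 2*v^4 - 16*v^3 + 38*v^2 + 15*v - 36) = 2*v^5 - 16*v^4 + 44*v^3 - 32*v^2 - 46*v + 48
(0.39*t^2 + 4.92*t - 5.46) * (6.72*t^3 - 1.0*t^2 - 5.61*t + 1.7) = 2.6208*t^5 + 32.6724*t^4 - 43.7991*t^3 - 21.4782*t^2 + 38.9946*t - 9.282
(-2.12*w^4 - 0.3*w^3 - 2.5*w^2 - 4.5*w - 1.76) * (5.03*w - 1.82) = -10.6636*w^5 + 2.3494*w^4 - 12.029*w^3 - 18.085*w^2 - 0.662800000000001*w + 3.2032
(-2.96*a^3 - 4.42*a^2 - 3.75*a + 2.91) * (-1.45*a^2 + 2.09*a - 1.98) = 4.292*a^5 + 0.2226*a^4 + 2.0605*a^3 - 3.3054*a^2 + 13.5069*a - 5.7618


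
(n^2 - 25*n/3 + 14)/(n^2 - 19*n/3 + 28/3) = (n - 6)/(n - 4)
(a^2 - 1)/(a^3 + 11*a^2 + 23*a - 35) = (a + 1)/(a^2 + 12*a + 35)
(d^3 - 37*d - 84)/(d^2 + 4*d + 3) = (d^2 - 3*d - 28)/(d + 1)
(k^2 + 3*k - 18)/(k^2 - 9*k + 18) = (k + 6)/(k - 6)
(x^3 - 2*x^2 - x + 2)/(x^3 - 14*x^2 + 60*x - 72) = (x^2 - 1)/(x^2 - 12*x + 36)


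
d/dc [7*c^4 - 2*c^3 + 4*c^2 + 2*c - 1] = 28*c^3 - 6*c^2 + 8*c + 2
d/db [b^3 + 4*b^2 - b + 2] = 3*b^2 + 8*b - 1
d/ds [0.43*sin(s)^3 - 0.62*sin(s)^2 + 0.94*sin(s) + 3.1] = (1.29*sin(s)^2 - 1.24*sin(s) + 0.94)*cos(s)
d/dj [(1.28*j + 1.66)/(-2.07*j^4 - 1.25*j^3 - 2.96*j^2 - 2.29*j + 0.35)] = (7.9488*j^4 + 16.9448*j^3 + 10.0138*j^2 + 9.8272*j + 4.2494)/(4.2849*j^8 + 5.175*j^7 + 13.8169*j^6 + 16.8806*j^5 + 13.0376*j^4 + 12.6818*j^3 + 3.1721*j^2 - 1.603*j + 0.1225)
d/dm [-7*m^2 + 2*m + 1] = 2 - 14*m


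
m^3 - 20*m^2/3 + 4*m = m*(m - 6)*(m - 2/3)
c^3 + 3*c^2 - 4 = (c - 1)*(c + 2)^2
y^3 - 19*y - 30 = (y - 5)*(y + 2)*(y + 3)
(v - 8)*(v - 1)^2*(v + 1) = v^4 - 9*v^3 + 7*v^2 + 9*v - 8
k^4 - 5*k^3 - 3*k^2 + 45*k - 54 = (k - 3)^2*(k - 2)*(k + 3)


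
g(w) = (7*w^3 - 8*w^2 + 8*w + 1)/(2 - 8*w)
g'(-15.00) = 27.03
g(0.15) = 2.55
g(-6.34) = -40.88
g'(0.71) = 1.08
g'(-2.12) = 4.55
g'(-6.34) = 11.88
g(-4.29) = -20.19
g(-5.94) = -36.27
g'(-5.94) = 11.18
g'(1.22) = -1.01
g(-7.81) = -60.24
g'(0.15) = 33.14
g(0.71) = -1.40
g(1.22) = -1.49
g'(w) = (21*w^2 - 16*w + 8)/(2 - 8*w) + 8*(7*w^3 - 8*w^2 + 8*w + 1)/(2 - 8*w)^2 = (-56*w^3 + 53*w^2 - 16*w + 12)/(2*(16*w^2 - 8*w + 1))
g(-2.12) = -6.26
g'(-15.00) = 27.03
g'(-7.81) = 14.45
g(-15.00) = -209.38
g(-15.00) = -209.38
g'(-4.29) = 8.30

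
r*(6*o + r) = 6*o*r + r^2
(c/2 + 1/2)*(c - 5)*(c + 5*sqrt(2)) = c^3/2 - 2*c^2 + 5*sqrt(2)*c^2/2 - 10*sqrt(2)*c - 5*c/2 - 25*sqrt(2)/2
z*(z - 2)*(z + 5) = z^3 + 3*z^2 - 10*z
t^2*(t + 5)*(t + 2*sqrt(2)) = t^4 + 2*sqrt(2)*t^3 + 5*t^3 + 10*sqrt(2)*t^2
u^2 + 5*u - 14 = (u - 2)*(u + 7)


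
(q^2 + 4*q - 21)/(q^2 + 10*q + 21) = (q - 3)/(q + 3)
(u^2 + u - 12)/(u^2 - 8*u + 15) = (u + 4)/(u - 5)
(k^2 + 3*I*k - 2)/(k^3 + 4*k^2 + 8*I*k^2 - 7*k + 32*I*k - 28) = (k + 2*I)/(k^2 + k*(4 + 7*I) + 28*I)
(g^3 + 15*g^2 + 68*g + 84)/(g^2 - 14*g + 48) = (g^3 + 15*g^2 + 68*g + 84)/(g^2 - 14*g + 48)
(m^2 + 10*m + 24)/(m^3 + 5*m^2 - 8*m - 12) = (m + 4)/(m^2 - m - 2)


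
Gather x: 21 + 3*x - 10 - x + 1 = 2*x + 12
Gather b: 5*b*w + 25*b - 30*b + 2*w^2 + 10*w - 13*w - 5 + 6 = b*(5*w - 5) + 2*w^2 - 3*w + 1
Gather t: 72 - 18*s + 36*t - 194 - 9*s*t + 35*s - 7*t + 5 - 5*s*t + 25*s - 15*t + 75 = 42*s + t*(14 - 14*s) - 42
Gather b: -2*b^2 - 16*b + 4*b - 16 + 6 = -2*b^2 - 12*b - 10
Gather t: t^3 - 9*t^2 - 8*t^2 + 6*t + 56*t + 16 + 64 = t^3 - 17*t^2 + 62*t + 80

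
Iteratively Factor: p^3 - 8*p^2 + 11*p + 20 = (p - 5)*(p^2 - 3*p - 4) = (p - 5)*(p + 1)*(p - 4)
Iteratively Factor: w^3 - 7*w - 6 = (w + 1)*(w^2 - w - 6) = (w - 3)*(w + 1)*(w + 2)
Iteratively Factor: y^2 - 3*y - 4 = (y - 4)*(y + 1)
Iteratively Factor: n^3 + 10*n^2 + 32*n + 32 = (n + 2)*(n^2 + 8*n + 16) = (n + 2)*(n + 4)*(n + 4)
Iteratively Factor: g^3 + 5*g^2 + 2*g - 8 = (g + 2)*(g^2 + 3*g - 4) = (g - 1)*(g + 2)*(g + 4)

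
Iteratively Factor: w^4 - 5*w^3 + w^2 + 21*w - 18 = (w - 3)*(w^3 - 2*w^2 - 5*w + 6) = (w - 3)*(w + 2)*(w^2 - 4*w + 3) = (w - 3)^2*(w + 2)*(w - 1)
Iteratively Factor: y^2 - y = (y - 1)*(y)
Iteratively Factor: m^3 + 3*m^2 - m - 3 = (m + 1)*(m^2 + 2*m - 3) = (m - 1)*(m + 1)*(m + 3)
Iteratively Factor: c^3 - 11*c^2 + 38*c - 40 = (c - 4)*(c^2 - 7*c + 10) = (c - 5)*(c - 4)*(c - 2)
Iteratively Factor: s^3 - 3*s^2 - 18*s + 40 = (s + 4)*(s^2 - 7*s + 10) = (s - 2)*(s + 4)*(s - 5)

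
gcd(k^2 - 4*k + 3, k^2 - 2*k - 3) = k - 3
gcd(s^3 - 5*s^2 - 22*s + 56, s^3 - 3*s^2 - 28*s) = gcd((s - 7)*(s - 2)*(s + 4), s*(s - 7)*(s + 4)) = s^2 - 3*s - 28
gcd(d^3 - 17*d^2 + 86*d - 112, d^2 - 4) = d - 2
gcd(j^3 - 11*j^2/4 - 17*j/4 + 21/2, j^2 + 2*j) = j + 2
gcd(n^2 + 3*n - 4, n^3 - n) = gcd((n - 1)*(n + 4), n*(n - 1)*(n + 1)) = n - 1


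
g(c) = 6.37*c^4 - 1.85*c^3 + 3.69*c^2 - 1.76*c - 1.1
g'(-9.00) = -19092.65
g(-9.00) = 43455.85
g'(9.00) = 18190.03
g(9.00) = 40726.87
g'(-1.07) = -47.22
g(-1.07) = 15.62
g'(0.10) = -1.05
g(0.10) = -1.24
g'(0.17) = -0.54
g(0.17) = -1.30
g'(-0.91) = -32.27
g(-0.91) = 9.32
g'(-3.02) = -776.48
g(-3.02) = 618.69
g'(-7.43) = -10814.17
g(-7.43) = 20387.59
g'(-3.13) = -860.56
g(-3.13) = 708.68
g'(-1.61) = -134.36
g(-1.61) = 61.82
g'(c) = 25.48*c^3 - 5.55*c^2 + 7.38*c - 1.76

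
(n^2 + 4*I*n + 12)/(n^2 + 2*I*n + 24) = (n - 2*I)/(n - 4*I)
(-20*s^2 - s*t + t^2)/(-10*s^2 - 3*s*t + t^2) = (4*s + t)/(2*s + t)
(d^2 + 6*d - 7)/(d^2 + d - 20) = (d^2 + 6*d - 7)/(d^2 + d - 20)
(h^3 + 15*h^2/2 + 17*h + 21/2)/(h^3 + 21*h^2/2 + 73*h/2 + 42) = (h + 1)/(h + 4)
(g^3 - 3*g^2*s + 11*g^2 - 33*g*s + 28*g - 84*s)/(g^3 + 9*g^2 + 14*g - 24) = (g^2 - 3*g*s + 7*g - 21*s)/(g^2 + 5*g - 6)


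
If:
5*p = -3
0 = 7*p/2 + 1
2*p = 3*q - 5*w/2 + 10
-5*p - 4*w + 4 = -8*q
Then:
No Solution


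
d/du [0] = 0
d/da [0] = 0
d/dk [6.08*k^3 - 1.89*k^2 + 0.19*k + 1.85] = 18.24*k^2 - 3.78*k + 0.19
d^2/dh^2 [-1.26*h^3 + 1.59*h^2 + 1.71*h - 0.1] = 3.18 - 7.56*h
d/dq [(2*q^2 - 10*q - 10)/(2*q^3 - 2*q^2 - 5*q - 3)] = 2*(-2*q^4 + 20*q^3 + 15*q^2 - 26*q - 10)/(4*q^6 - 8*q^5 - 16*q^4 + 8*q^3 + 37*q^2 + 30*q + 9)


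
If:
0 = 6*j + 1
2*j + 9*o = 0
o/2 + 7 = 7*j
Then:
No Solution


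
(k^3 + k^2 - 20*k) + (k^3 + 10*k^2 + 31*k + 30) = 2*k^3 + 11*k^2 + 11*k + 30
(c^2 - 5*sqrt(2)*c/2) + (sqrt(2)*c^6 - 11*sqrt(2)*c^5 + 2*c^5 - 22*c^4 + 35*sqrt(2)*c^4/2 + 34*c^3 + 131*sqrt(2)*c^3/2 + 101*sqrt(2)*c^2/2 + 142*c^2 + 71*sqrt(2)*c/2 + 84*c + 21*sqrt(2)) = sqrt(2)*c^6 - 11*sqrt(2)*c^5 + 2*c^5 - 22*c^4 + 35*sqrt(2)*c^4/2 + 34*c^3 + 131*sqrt(2)*c^3/2 + 101*sqrt(2)*c^2/2 + 143*c^2 + 33*sqrt(2)*c + 84*c + 21*sqrt(2)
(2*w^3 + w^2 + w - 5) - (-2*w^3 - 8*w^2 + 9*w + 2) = 4*w^3 + 9*w^2 - 8*w - 7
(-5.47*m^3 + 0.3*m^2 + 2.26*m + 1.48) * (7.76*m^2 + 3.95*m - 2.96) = -42.4472*m^5 - 19.2785*m^4 + 34.9138*m^3 + 19.5238*m^2 - 0.843599999999999*m - 4.3808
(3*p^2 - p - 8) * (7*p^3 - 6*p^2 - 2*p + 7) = 21*p^5 - 25*p^4 - 56*p^3 + 71*p^2 + 9*p - 56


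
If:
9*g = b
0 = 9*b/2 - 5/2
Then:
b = 5/9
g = 5/81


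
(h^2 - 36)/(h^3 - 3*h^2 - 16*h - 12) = (h + 6)/(h^2 + 3*h + 2)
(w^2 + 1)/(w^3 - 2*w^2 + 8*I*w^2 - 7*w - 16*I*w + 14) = (w - I)/(w^2 + w*(-2 + 7*I) - 14*I)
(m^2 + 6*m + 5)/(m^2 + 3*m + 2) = (m + 5)/(m + 2)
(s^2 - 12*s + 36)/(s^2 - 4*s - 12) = (s - 6)/(s + 2)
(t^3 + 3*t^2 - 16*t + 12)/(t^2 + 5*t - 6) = t - 2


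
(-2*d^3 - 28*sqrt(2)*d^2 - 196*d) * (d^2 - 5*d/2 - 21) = -2*d^5 - 28*sqrt(2)*d^4 + 5*d^4 - 154*d^3 + 70*sqrt(2)*d^3 + 490*d^2 + 588*sqrt(2)*d^2 + 4116*d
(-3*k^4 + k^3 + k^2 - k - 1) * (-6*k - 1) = 18*k^5 - 3*k^4 - 7*k^3 + 5*k^2 + 7*k + 1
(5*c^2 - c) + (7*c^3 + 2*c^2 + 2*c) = 7*c^3 + 7*c^2 + c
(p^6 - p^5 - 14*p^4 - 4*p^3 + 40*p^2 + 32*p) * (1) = p^6 - p^5 - 14*p^4 - 4*p^3 + 40*p^2 + 32*p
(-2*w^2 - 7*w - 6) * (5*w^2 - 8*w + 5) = -10*w^4 - 19*w^3 + 16*w^2 + 13*w - 30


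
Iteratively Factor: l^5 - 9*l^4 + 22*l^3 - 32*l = (l)*(l^4 - 9*l^3 + 22*l^2 - 32) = l*(l - 2)*(l^3 - 7*l^2 + 8*l + 16) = l*(l - 2)*(l + 1)*(l^2 - 8*l + 16) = l*(l - 4)*(l - 2)*(l + 1)*(l - 4)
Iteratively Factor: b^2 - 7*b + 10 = (b - 2)*(b - 5)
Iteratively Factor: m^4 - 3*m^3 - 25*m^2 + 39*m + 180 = (m + 3)*(m^3 - 6*m^2 - 7*m + 60) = (m - 5)*(m + 3)*(m^2 - m - 12) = (m - 5)*(m + 3)^2*(m - 4)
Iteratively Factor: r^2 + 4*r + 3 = (r + 3)*(r + 1)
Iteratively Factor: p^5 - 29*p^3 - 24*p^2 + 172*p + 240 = (p + 2)*(p^4 - 2*p^3 - 25*p^2 + 26*p + 120) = (p + 2)^2*(p^3 - 4*p^2 - 17*p + 60) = (p + 2)^2*(p + 4)*(p^2 - 8*p + 15) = (p - 3)*(p + 2)^2*(p + 4)*(p - 5)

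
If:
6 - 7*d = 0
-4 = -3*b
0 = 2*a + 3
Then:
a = -3/2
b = 4/3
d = 6/7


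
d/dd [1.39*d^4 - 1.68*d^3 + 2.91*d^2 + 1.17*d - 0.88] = 5.56*d^3 - 5.04*d^2 + 5.82*d + 1.17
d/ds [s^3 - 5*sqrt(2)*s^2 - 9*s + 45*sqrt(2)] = 3*s^2 - 10*sqrt(2)*s - 9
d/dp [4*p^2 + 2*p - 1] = 8*p + 2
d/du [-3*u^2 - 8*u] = -6*u - 8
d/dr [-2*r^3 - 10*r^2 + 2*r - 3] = -6*r^2 - 20*r + 2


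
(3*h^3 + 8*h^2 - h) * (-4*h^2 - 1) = -12*h^5 - 32*h^4 + h^3 - 8*h^2 + h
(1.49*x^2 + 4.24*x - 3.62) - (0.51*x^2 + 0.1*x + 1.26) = 0.98*x^2 + 4.14*x - 4.88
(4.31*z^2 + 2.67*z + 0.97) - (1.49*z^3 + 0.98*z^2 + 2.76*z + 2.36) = -1.49*z^3 + 3.33*z^2 - 0.0899999999999999*z - 1.39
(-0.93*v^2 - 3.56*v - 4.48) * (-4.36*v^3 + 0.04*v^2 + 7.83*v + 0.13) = 4.0548*v^5 + 15.4844*v^4 + 12.1085*v^3 - 28.1749*v^2 - 35.5412*v - 0.5824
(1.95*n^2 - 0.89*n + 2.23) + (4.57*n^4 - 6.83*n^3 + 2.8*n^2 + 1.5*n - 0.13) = 4.57*n^4 - 6.83*n^3 + 4.75*n^2 + 0.61*n + 2.1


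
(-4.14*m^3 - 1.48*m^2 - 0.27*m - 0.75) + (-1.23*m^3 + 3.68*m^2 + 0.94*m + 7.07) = -5.37*m^3 + 2.2*m^2 + 0.67*m + 6.32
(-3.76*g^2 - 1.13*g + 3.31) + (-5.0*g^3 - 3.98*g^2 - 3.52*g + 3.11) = -5.0*g^3 - 7.74*g^2 - 4.65*g + 6.42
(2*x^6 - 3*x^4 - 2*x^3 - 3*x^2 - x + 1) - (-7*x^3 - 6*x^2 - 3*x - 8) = 2*x^6 - 3*x^4 + 5*x^3 + 3*x^2 + 2*x + 9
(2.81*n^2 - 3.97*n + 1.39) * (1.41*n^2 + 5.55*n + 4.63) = 3.9621*n^4 + 9.9978*n^3 - 7.0633*n^2 - 10.6666*n + 6.4357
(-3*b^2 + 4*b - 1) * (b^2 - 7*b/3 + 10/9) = -3*b^4 + 11*b^3 - 41*b^2/3 + 61*b/9 - 10/9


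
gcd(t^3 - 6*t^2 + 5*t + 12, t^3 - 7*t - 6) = t^2 - 2*t - 3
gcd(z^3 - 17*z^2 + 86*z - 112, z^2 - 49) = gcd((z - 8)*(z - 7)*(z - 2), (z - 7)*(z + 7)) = z - 7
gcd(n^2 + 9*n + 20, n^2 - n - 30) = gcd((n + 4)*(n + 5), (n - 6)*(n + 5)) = n + 5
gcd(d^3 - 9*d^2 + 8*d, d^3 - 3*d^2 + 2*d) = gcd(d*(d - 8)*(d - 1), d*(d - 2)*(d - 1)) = d^2 - d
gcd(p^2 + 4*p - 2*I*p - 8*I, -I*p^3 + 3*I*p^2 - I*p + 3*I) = 1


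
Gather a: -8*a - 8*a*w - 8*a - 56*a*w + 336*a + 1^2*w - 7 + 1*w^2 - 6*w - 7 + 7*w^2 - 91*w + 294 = a*(320 - 64*w) + 8*w^2 - 96*w + 280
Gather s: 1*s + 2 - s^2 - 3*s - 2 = -s^2 - 2*s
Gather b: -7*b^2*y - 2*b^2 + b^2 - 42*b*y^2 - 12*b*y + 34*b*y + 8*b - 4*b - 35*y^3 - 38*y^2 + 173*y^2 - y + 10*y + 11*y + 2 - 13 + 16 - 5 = b^2*(-7*y - 1) + b*(-42*y^2 + 22*y + 4) - 35*y^3 + 135*y^2 + 20*y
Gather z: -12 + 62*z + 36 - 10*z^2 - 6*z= -10*z^2 + 56*z + 24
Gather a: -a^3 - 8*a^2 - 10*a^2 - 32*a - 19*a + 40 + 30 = -a^3 - 18*a^2 - 51*a + 70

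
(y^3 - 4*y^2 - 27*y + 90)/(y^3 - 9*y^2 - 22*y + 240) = (y - 3)/(y - 8)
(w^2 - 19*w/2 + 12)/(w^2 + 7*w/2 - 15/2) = (w - 8)/(w + 5)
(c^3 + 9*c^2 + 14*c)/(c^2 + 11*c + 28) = c*(c + 2)/(c + 4)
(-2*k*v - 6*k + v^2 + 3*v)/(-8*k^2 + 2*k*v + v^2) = (v + 3)/(4*k + v)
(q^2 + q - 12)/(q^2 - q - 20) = (q - 3)/(q - 5)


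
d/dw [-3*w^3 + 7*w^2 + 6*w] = -9*w^2 + 14*w + 6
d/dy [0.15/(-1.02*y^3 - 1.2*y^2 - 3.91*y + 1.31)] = (0.459*y^2 + 0.36*y + 0.5865)/(1.02*y^3 + 1.2*y^2 + 3.91*y - 1.31)^2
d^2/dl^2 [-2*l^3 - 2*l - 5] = -12*l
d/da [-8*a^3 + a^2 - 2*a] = -24*a^2 + 2*a - 2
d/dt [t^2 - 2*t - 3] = 2*t - 2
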